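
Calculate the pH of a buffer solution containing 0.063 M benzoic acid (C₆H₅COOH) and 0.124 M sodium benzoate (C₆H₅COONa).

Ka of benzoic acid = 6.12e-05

pKa = -log(6.12e-05) = 4.21. pH = pKa + log([A⁻]/[HA]) = 4.21 + log(0.124/0.063)

pH = 4.51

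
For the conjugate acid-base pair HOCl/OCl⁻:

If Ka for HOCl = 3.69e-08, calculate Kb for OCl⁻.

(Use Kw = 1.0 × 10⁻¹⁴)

For a conjugate pair Ka × Kb = Kw, so Kb = Kw/Ka = 1.0 × 10⁻¹⁴ / 3.69e-08 = 2.71e-07.

K_b = 2.71e-07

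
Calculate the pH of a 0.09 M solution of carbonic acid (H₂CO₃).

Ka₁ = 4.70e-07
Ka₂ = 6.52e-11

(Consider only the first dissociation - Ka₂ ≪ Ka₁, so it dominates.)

First dissociation dominates. From Ka₁ = [H⁺][HA⁻]/[H₂A], x² + Ka₁·x − Ka₁·C = 0 with C = 0.09 M and Ka₁ = 4.70e-07. Solving: [H⁺] = (−Ka₁ + √(Ka₁² + 4·Ka₁·C)) / 2 = 2.0543e-04 M. pH = -log(2.0543e-04) = 3.69.

pH = 3.69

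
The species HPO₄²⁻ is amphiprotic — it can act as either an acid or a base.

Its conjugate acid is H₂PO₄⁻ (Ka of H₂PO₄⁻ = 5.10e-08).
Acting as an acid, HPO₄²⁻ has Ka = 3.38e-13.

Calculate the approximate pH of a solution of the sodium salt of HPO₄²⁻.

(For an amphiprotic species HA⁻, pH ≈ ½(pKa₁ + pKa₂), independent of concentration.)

pKa₁ = -log(5.10e-08) = 7.29; pKa₂ = -log(3.38e-13) = 12.47. For an amphiprotic species, pH ≈ ½(pKa₁ + pKa₂) = ½(7.29 + 12.47) = 9.88.

pH = 9.88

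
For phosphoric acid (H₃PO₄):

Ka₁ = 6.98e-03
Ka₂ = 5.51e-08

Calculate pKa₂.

pKa₂ = -log(Ka₂) = -log(5.51e-08) = 7.26.

pK_{a2} = 7.26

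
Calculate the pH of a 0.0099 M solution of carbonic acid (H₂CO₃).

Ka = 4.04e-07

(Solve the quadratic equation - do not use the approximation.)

x² + Ka×x - Ka×C = 0. Using quadratic formula: [H⁺] = 6.3041e-05

pH = 4.20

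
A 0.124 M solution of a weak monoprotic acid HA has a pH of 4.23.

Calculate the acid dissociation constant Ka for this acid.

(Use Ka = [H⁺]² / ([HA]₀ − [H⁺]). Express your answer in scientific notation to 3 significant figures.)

[H⁺] = 10^(−pH) = 10^(−4.23) = 5.888e-05 M. For HA ⇌ H⁺ + A⁻, Ka = [H⁺][A⁻]/[HA] = [H⁺]² / ([HA]₀ − [H⁺]) = (5.888e-05)² / (0.124 − 5.888e-05) = 2.80e-08.

K_a = 2.80e-08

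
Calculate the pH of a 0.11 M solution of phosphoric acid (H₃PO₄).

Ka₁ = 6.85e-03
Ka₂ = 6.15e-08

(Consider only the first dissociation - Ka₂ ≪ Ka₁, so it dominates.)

First dissociation dominates. From Ka₁ = [H⁺][HA⁻]/[H₂A], x² + Ka₁·x − Ka₁·C = 0 with C = 0.11 M and Ka₁ = 6.85e-03. Solving: [H⁺] = (−Ka₁ + √(Ka₁² + 4·Ka₁·C)) / 2 = 2.4238e-02 M. pH = -log(2.4238e-02) = 1.62.

pH = 1.62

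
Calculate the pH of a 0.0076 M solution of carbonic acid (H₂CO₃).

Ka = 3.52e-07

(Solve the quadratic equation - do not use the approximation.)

x² + Ka×x - Ka×C = 0. Using quadratic formula: [H⁺] = 5.1547e-05

pH = 4.29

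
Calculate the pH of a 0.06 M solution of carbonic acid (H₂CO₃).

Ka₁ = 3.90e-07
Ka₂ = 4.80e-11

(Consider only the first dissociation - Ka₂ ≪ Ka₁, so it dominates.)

First dissociation dominates. From Ka₁ = [H⁺][HA⁻]/[H₂A], x² + Ka₁·x − Ka₁·C = 0 with C = 0.06 M and Ka₁ = 3.90e-07. Solving: [H⁺] = (−Ka₁ + √(Ka₁² + 4·Ka₁·C)) / 2 = 1.5278e-04 M. pH = -log(1.5278e-04) = 3.82.

pH = 3.82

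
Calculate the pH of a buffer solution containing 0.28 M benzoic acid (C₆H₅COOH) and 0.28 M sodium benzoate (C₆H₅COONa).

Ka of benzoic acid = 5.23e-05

pKa = -log(5.23e-05) = 4.28. pH = pKa + log([A⁻]/[HA]) = 4.28 + log(0.28/0.28)

pH = 4.28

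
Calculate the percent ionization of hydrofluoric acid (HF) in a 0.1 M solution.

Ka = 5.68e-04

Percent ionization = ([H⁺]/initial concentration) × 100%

Using Ka equilibrium: x² + Ka×x - Ka×C = 0. Solving: [H⁺] = 7.2579e-03. Percent = (7.2579e-03/0.1) × 100

Percent ionization = 7.26%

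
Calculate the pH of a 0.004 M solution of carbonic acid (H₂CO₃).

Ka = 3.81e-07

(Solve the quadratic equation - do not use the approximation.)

x² + Ka×x - Ka×C = 0. Using quadratic formula: [H⁺] = 3.8848e-05

pH = 4.41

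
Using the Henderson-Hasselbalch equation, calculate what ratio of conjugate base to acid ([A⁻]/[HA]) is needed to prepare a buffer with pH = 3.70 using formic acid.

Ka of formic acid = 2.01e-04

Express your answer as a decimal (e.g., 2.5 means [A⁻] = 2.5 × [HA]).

pKa = -log(2.01e-04) = 3.6968. pH = pKa + log([A⁻]/[HA]), so log([A⁻]/[HA]) = pH − pKa = 3.70 − 3.6968 = 0.0032. [A⁻]/[HA] = 10^(0.0032) = 1.01

[A⁻]/[HA] = 1.01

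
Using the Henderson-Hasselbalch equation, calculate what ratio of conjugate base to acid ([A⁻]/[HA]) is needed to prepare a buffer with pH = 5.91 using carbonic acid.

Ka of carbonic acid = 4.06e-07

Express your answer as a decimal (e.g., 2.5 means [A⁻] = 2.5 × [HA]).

pKa = -log(4.06e-07) = 6.3915. pH = pKa + log([A⁻]/[HA]), so log([A⁻]/[HA]) = pH − pKa = 5.91 − 6.3915 = -0.4815. [A⁻]/[HA] = 10^(-0.4815) = 0.330

[A⁻]/[HA] = 0.330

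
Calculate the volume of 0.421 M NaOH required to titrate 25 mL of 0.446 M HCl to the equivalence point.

At equivalence: moles acid = moles base. moles HCl = 0.446 × 25/1000 = 0.01115 mol. V_base = moles / 0.421 × 1000 = 26.5 mL.

V_{base} = 26.5 mL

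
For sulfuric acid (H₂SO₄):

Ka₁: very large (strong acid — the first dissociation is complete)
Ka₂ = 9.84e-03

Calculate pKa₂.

pKa₂ = -log(Ka₂) = -log(9.84e-03) = 2.01.

pK_{a2} = 2.01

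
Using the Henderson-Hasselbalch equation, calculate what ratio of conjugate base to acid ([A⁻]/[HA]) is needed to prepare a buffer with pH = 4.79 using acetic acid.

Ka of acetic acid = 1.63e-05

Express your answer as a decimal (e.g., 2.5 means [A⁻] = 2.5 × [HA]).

pKa = -log(1.63e-05) = 4.7878. pH = pKa + log([A⁻]/[HA]), so log([A⁻]/[HA]) = pH − pKa = 4.79 − 4.7878 = 0.0022. [A⁻]/[HA] = 10^(0.0022) = 1.01

[A⁻]/[HA] = 1.01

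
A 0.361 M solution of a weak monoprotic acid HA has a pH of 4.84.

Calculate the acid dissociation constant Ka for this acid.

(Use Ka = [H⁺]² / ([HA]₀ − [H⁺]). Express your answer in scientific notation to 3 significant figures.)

[H⁺] = 10^(−pH) = 10^(−4.84) = 1.445e-05 M. For HA ⇌ H⁺ + A⁻, Ka = [H⁺][A⁻]/[HA] = [H⁺]² / ([HA]₀ − [H⁺]) = (1.445e-05)² / (0.361 − 1.445e-05) = 5.79e-10.

K_a = 5.79e-10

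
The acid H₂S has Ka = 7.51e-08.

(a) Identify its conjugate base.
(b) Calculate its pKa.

(a) The conjugate base is formed by removing one H⁺ from H₂S, giving HS⁻. (b) pKa = -log(Ka) = -log(7.51e-08) = 7.12.

Conjugate base: HS⁻; pK_a = 7.12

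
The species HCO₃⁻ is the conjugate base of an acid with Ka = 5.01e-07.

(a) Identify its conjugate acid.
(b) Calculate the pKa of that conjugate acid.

(a) The conjugate acid is formed by adding one H⁺ to HCO₃⁻, giving H₂CO₃. (b) pKa = -log(Ka) = -log(5.01e-07) = 6.30.

Conjugate acid: H₂CO₃; pK_a = 6.30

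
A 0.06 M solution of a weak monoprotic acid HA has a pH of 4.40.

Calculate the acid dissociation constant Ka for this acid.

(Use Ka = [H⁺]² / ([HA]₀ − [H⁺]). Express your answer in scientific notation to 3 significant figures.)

[H⁺] = 10^(−pH) = 10^(−4.40) = 3.981e-05 M. For HA ⇌ H⁺ + A⁻, Ka = [H⁺][A⁻]/[HA] = [H⁺]² / ([HA]₀ − [H⁺]) = (3.981e-05)² / (0.06 − 3.981e-05) = 2.64e-08.

K_a = 2.64e-08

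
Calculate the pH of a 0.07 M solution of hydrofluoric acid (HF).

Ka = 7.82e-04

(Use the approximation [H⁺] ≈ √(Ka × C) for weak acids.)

[H⁺] = √(Ka × C) = √(7.82e-04 × 0.07) = 7.3986e-03. pH = -log(7.3986e-03)

pH = 2.13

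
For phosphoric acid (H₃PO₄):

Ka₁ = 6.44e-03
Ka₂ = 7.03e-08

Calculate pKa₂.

pKa₂ = -log(Ka₂) = -log(7.03e-08) = 7.15.

pK_{a2} = 7.15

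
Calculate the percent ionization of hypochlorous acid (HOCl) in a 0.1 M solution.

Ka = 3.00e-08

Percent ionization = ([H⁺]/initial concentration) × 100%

Using Ka equilibrium: x² + Ka×x - Ka×C = 0. Solving: [H⁺] = 5.4757e-05. Percent = (5.4757e-05/0.1) × 100

Percent ionization = 0.0548%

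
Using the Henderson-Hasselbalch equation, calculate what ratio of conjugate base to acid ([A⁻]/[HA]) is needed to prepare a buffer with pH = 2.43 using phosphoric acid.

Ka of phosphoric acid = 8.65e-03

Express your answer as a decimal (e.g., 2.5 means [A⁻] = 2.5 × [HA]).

pKa = -log(8.65e-03) = 2.0630. pH = pKa + log([A⁻]/[HA]), so log([A⁻]/[HA]) = pH − pKa = 2.43 − 2.0630 = 0.3670. [A⁻]/[HA] = 10^(0.3670) = 2.33

[A⁻]/[HA] = 2.33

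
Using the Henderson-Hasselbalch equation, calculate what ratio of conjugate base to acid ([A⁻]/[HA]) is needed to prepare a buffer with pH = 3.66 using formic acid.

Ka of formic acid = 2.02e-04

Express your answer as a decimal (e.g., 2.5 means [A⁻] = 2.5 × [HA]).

pKa = -log(2.02e-04) = 3.6946. pH = pKa + log([A⁻]/[HA]), so log([A⁻]/[HA]) = pH − pKa = 3.66 − 3.6946 = -0.0346. [A⁻]/[HA] = 10^(-0.0346) = 0.923

[A⁻]/[HA] = 0.923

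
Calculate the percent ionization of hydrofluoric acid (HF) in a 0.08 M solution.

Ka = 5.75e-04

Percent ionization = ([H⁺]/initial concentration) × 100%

Using Ka equilibrium: x² + Ka×x - Ka×C = 0. Solving: [H⁺] = 6.5009e-03. Percent = (6.5009e-03/0.08) × 100

Percent ionization = 8.13%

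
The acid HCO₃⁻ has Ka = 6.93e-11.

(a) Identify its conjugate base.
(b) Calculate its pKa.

(a) The conjugate base is formed by removing one H⁺ from HCO₃⁻, giving CO₃²⁻. (b) pKa = -log(Ka) = -log(6.93e-11) = 10.16.

Conjugate base: CO₃²⁻; pK_a = 10.16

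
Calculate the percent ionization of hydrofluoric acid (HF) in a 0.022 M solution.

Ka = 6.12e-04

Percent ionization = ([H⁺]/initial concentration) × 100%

Using Ka equilibrium: x² + Ka×x - Ka×C = 0. Solving: [H⁺] = 3.3761e-03. Percent = (3.3761e-03/0.022) × 100

Percent ionization = 15.3%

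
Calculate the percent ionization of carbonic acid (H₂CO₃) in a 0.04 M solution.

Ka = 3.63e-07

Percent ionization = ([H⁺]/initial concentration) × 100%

Using Ka equilibrium: x² + Ka×x - Ka×C = 0. Solving: [H⁺] = 1.2032e-04. Percent = (1.2032e-04/0.04) × 100

Percent ionization = 0.301%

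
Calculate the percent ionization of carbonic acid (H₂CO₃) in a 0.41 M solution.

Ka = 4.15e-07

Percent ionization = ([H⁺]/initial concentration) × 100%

Using Ka equilibrium: x² + Ka×x - Ka×C = 0. Solving: [H⁺] = 4.1228e-04. Percent = (4.1228e-04/0.41) × 100

Percent ionization = 0.101%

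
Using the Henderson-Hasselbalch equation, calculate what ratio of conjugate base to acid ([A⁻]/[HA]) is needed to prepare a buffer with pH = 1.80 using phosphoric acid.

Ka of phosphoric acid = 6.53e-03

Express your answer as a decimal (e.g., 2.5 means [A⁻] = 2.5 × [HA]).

pKa = -log(6.53e-03) = 2.1851. pH = pKa + log([A⁻]/[HA]), so log([A⁻]/[HA]) = pH − pKa = 1.80 − 2.1851 = -0.3851. [A⁻]/[HA] = 10^(-0.3851) = 0.412

[A⁻]/[HA] = 0.412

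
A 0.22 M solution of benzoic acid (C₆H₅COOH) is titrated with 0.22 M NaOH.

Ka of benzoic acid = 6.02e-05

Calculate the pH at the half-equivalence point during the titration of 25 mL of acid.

At half-equivalence [HA] = [A⁻], so Henderson-Hasselbalch gives pH = pKa = -log(6.02e-05) = 4.22.

pH = pKa = 4.22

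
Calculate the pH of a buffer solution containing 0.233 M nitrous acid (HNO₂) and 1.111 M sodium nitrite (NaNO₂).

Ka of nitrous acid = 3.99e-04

pKa = -log(3.99e-04) = 3.40. pH = pKa + log([A⁻]/[HA]) = 3.40 + log(1.111/0.233)

pH = 4.08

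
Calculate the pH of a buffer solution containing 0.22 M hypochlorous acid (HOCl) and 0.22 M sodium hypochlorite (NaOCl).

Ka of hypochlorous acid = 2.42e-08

pKa = -log(2.42e-08) = 7.62. pH = pKa + log([A⁻]/[HA]) = 7.62 + log(0.22/0.22)

pH = 7.62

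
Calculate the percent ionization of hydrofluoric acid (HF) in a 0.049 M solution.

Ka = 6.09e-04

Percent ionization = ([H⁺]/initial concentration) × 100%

Using Ka equilibrium: x² + Ka×x - Ka×C = 0. Solving: [H⁺] = 5.1667e-03. Percent = (5.1667e-03/0.049) × 100

Percent ionization = 10.5%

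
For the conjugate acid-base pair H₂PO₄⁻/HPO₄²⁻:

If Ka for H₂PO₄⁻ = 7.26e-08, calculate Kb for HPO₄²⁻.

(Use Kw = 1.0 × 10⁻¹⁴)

For a conjugate pair Ka × Kb = Kw, so Kb = Kw/Ka = 1.0 × 10⁻¹⁴ / 7.26e-08 = 1.38e-07.

K_b = 1.38e-07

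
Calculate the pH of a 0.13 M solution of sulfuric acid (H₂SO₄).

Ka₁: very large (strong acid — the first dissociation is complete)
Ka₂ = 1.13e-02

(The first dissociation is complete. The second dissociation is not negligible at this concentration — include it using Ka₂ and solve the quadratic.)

First dissociation is complete: [H⁺]₀ = [HSO₄⁻]₀ = C = 0.13 M. Second dissociation HSO₄⁻ ⇌ H⁺ + SO₄²⁻: let x = [SO₄²⁻]. Ka₂ = (C + x)·x / (C − x) = 1.13e-02 → x² + (C + Ka₂)·x − Ka₂·C = 0 → x² + 0.14130·x − 1.469e-03 = 0. x = (−0.14130 + √(0.14130² + 4 × 1.469e-03)) / 2 = 9.7268e-03 M. [H⁺] = C + x = 0.13 + 9.7268e-03 = 1.3973e-01 M. pH = -log(1.3973e-01) = 0.85.

pH = 0.85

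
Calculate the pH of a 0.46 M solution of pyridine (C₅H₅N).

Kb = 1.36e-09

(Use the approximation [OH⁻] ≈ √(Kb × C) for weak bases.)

[OH⁻] = √(Kb × C) = √(1.36e-09 × 0.46) = 2.5012e-05. pOH = 4.60, pH = 14 - pOH

pH = 9.40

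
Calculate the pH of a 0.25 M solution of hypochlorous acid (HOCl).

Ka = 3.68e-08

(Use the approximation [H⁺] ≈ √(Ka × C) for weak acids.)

[H⁺] = √(Ka × C) = √(3.68e-08 × 0.25) = 9.5917e-05. pH = -log(9.5917e-05)

pH = 4.02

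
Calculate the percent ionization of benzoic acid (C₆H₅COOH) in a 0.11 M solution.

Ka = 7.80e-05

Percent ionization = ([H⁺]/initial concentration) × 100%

Using Ka equilibrium: x² + Ka×x - Ka×C = 0. Solving: [H⁺] = 2.8904e-03. Percent = (2.8904e-03/0.11) × 100

Percent ionization = 2.63%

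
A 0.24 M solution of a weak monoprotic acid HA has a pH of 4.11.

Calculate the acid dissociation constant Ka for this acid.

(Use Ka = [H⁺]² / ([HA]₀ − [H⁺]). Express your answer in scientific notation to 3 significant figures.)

[H⁺] = 10^(−pH) = 10^(−4.11) = 7.762e-05 M. For HA ⇌ H⁺ + A⁻, Ka = [H⁺][A⁻]/[HA] = [H⁺]² / ([HA]₀ − [H⁺]) = (7.762e-05)² / (0.24 − 7.762e-05) = 2.51e-08.

K_a = 2.51e-08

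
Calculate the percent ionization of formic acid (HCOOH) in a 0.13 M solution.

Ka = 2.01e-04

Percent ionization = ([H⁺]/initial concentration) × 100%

Using Ka equilibrium: x² + Ka×x - Ka×C = 0. Solving: [H⁺] = 5.0122e-03. Percent = (5.0122e-03/0.13) × 100

Percent ionization = 3.86%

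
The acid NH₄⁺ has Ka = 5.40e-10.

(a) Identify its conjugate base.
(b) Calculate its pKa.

(a) The conjugate base is formed by removing one H⁺ from NH₄⁺, giving NH₃. (b) pKa = -log(Ka) = -log(5.40e-10) = 9.27.

Conjugate base: NH₃; pK_a = 9.27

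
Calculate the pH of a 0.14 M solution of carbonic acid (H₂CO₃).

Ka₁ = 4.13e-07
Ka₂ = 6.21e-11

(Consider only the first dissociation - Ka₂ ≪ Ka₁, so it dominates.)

First dissociation dominates. From Ka₁ = [H⁺][HA⁻]/[H₂A], x² + Ka₁·x − Ka₁·C = 0 with C = 0.14 M and Ka₁ = 4.13e-07. Solving: [H⁺] = (−Ka₁ + √(Ka₁² + 4·Ka₁·C)) / 2 = 2.4025e-04 M. pH = -log(2.4025e-04) = 3.62.

pH = 3.62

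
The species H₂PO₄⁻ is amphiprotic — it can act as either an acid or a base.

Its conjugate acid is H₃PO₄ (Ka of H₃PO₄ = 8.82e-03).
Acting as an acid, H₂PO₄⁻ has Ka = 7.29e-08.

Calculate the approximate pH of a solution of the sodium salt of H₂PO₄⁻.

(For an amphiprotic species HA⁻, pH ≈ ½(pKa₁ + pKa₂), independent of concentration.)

pKa₁ = -log(8.82e-03) = 2.05; pKa₂ = -log(7.29e-08) = 7.14. For an amphiprotic species, pH ≈ ½(pKa₁ + pKa₂) = ½(2.05 + 7.14) = 4.60.

pH = 4.60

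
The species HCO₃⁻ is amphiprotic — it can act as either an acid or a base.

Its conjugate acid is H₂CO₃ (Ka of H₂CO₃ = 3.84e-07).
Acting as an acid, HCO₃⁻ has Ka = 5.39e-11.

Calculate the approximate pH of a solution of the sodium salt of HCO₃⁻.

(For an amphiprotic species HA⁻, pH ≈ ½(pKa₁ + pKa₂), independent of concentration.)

pKa₁ = -log(3.84e-07) = 6.42; pKa₂ = -log(5.39e-11) = 10.27. For an amphiprotic species, pH ≈ ½(pKa₁ + pKa₂) = ½(6.42 + 10.27) = 8.34.

pH = 8.34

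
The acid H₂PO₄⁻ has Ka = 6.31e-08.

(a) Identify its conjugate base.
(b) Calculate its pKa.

(a) The conjugate base is formed by removing one H⁺ from H₂PO₄⁻, giving HPO₄²⁻. (b) pKa = -log(Ka) = -log(6.31e-08) = 7.20.

Conjugate base: HPO₄²⁻; pK_a = 7.20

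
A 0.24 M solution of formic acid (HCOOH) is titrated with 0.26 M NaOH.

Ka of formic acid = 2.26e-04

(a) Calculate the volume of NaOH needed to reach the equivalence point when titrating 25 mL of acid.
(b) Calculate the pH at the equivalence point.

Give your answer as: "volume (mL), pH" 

moles acid = 0.24 × 25/1000 = 0.006 mol; V_base = moles/0.26 × 1000 = 23.1 mL. At equivalence only the conjugate base is present: [A⁻] = 0.006/0.048 = 1.2480e-01 M. Kb = Kw/Ka = 4.42e-11; [OH⁻] = √(Kb × [A⁻]) = 2.3499e-06; pOH = 5.63; pH = 14 - pOH = 8.37.

V = 23.1 mL, pH = 8.37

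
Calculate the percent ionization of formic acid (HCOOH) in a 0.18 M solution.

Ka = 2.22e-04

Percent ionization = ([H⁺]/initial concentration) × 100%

Using Ka equilibrium: x² + Ka×x - Ka×C = 0. Solving: [H⁺] = 6.2114e-03. Percent = (6.2114e-03/0.18) × 100

Percent ionization = 3.45%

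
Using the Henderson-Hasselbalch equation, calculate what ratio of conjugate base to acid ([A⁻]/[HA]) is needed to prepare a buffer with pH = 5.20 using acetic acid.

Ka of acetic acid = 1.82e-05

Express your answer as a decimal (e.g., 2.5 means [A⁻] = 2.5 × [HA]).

pKa = -log(1.82e-05) = 4.7399. pH = pKa + log([A⁻]/[HA]), so log([A⁻]/[HA]) = pH − pKa = 5.20 − 4.7399 = 0.4601. [A⁻]/[HA] = 10^(0.4601) = 2.88

[A⁻]/[HA] = 2.88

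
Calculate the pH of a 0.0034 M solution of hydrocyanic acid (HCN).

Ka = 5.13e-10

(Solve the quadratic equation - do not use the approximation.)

x² + Ka×x - Ka×C = 0. Using quadratic formula: [H⁺] = 1.3204e-06

pH = 5.88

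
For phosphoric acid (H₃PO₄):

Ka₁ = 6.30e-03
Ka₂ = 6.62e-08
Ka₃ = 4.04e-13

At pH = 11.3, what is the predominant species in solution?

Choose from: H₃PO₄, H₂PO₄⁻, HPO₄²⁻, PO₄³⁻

pKa₁ = 2.20, pKa₂ = 7.18, pKa₃ = 12.39. For a polyprotic acid the predominant species crosses at each pKa: below pKa_n the protonated form dominates, above it the deprotonated form does. At pH = 11.3, the predominant species is HPO₄²⁻.

HPO₄²⁻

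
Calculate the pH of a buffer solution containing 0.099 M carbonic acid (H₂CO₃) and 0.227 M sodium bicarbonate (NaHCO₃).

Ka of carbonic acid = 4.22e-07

pKa = -log(4.22e-07) = 6.37. pH = pKa + log([A⁻]/[HA]) = 6.37 + log(0.227/0.099)

pH = 6.74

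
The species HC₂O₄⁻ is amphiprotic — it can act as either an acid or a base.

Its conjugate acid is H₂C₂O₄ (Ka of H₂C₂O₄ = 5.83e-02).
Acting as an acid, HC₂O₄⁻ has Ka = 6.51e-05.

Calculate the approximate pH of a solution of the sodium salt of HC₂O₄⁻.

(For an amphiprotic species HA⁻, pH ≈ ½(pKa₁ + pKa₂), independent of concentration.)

pKa₁ = -log(5.83e-02) = 1.23; pKa₂ = -log(6.51e-05) = 4.19. For an amphiprotic species, pH ≈ ½(pKa₁ + pKa₂) = ½(1.23 + 4.19) = 2.71.

pH = 2.71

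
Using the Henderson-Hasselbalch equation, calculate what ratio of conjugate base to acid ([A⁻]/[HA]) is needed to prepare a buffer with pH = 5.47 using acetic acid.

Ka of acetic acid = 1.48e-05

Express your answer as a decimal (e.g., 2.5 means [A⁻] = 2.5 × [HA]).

pKa = -log(1.48e-05) = 4.8297. pH = pKa + log([A⁻]/[HA]), so log([A⁻]/[HA]) = pH − pKa = 5.47 − 4.8297 = 0.6403. [A⁻]/[HA] = 10^(0.6403) = 4.37

[A⁻]/[HA] = 4.37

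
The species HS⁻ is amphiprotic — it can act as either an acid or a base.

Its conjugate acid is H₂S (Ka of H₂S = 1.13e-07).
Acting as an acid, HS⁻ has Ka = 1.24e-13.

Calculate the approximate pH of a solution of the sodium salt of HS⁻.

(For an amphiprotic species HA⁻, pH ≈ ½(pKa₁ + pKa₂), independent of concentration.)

pKa₁ = -log(1.13e-07) = 6.95; pKa₂ = -log(1.24e-13) = 12.91. For an amphiprotic species, pH ≈ ½(pKa₁ + pKa₂) = ½(6.95 + 12.91) = 9.93.

pH = 9.93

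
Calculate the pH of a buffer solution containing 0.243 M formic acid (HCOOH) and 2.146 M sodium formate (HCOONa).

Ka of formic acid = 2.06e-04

pKa = -log(2.06e-04) = 3.69. pH = pKa + log([A⁻]/[HA]) = 3.69 + log(2.146/0.243)

pH = 4.63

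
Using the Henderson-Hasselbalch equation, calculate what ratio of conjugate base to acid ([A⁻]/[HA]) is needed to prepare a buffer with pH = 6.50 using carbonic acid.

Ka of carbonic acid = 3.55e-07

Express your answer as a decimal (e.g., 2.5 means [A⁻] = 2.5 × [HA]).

pKa = -log(3.55e-07) = 6.4498. pH = pKa + log([A⁻]/[HA]), so log([A⁻]/[HA]) = pH − pKa = 6.50 − 6.4498 = 0.0502. [A⁻]/[HA] = 10^(0.0502) = 1.12

[A⁻]/[HA] = 1.12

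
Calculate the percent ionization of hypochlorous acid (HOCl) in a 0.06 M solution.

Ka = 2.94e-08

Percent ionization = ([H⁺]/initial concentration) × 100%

Using Ka equilibrium: x² + Ka×x - Ka×C = 0. Solving: [H⁺] = 4.1985e-05. Percent = (4.1985e-05/0.06) × 100

Percent ionization = 0.07%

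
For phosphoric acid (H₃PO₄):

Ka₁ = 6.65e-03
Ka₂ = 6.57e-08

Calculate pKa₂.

pKa₂ = -log(Ka₂) = -log(6.57e-08) = 7.18.

pK_{a2} = 7.18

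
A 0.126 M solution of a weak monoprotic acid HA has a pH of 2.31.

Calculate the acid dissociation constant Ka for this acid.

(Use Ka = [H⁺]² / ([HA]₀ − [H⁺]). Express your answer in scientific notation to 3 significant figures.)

[H⁺] = 10^(−pH) = 10^(−2.31) = 4.898e-03 M. For HA ⇌ H⁺ + A⁻, Ka = [H⁺][A⁻]/[HA] = [H⁺]² / ([HA]₀ − [H⁺]) = (4.898e-03)² / (0.126 − 4.898e-03) = 1.98e-04.

K_a = 1.98e-04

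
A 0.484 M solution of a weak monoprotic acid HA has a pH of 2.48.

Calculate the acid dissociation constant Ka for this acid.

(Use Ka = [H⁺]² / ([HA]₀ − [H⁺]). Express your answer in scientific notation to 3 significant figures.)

[H⁺] = 10^(−pH) = 10^(−2.48) = 3.311e-03 M. For HA ⇌ H⁺ + A⁻, Ka = [H⁺][A⁻]/[HA] = [H⁺]² / ([HA]₀ − [H⁺]) = (3.311e-03)² / (0.484 − 3.311e-03) = 2.28e-05.

K_a = 2.28e-05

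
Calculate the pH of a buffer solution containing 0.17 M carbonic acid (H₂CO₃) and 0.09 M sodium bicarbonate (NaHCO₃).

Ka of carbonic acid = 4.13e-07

pKa = -log(4.13e-07) = 6.38. pH = pKa + log([A⁻]/[HA]) = 6.38 + log(0.09/0.17)

pH = 6.11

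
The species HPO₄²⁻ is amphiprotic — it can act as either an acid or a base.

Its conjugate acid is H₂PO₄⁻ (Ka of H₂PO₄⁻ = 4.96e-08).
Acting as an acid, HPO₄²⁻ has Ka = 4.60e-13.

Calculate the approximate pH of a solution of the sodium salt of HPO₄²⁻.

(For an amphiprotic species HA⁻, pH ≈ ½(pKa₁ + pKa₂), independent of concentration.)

pKa₁ = -log(4.96e-08) = 7.30; pKa₂ = -log(4.60e-13) = 12.34. For an amphiprotic species, pH ≈ ½(pKa₁ + pKa₂) = ½(7.30 + 12.34) = 9.82.

pH = 9.82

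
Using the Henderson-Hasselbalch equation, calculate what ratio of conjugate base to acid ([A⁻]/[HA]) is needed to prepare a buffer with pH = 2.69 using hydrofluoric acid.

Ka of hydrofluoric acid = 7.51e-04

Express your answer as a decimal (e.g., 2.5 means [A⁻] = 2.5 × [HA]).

pKa = -log(7.51e-04) = 3.1244. pH = pKa + log([A⁻]/[HA]), so log([A⁻]/[HA]) = pH − pKa = 2.69 − 3.1244 = -0.4344. [A⁻]/[HA] = 10^(-0.4344) = 0.368

[A⁻]/[HA] = 0.368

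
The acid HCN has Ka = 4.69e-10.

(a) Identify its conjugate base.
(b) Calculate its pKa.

(a) The conjugate base is formed by removing one H⁺ from HCN, giving CN⁻. (b) pKa = -log(Ka) = -log(4.69e-10) = 9.33.

Conjugate base: CN⁻; pK_a = 9.33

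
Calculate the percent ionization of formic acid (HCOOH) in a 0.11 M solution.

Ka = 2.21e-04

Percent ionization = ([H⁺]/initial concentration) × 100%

Using Ka equilibrium: x² + Ka×x - Ka×C = 0. Solving: [H⁺] = 4.8213e-03. Percent = (4.8213e-03/0.11) × 100

Percent ionization = 4.38%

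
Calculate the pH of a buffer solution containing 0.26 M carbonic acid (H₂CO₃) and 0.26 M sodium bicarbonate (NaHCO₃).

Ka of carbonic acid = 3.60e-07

pKa = -log(3.60e-07) = 6.44. pH = pKa + log([A⁻]/[HA]) = 6.44 + log(0.26/0.26)

pH = 6.44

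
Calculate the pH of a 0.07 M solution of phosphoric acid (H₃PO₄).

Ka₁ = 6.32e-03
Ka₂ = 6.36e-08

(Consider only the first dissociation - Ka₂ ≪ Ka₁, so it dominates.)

First dissociation dominates. From Ka₁ = [H⁺][HA⁻]/[H₂A], x² + Ka₁·x − Ka₁·C = 0 with C = 0.07 M and Ka₁ = 6.32e-03. Solving: [H⁺] = (−Ka₁ + √(Ka₁² + 4·Ka₁·C)) / 2 = 1.8109e-02 M. pH = -log(1.8109e-02) = 1.74.

pH = 1.74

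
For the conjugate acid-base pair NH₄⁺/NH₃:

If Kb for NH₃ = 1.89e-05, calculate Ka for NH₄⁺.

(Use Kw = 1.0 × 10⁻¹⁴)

For a conjugate pair Ka × Kb = Kw, so Ka = Kw/Kb = 1.0 × 10⁻¹⁴ / 1.89e-05 = 5.29e-10.

K_a = 5.29e-10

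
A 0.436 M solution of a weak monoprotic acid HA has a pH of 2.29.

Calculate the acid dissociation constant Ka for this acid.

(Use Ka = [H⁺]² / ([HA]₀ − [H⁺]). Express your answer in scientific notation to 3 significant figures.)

[H⁺] = 10^(−pH) = 10^(−2.29) = 5.129e-03 M. For HA ⇌ H⁺ + A⁻, Ka = [H⁺][A⁻]/[HA] = [H⁺]² / ([HA]₀ − [H⁺]) = (5.129e-03)² / (0.436 − 5.129e-03) = 6.10e-05.

K_a = 6.10e-05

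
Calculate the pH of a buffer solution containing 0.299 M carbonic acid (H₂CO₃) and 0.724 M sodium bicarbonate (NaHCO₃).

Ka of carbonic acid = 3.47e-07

pKa = -log(3.47e-07) = 6.46. pH = pKa + log([A⁻]/[HA]) = 6.46 + log(0.724/0.299)

pH = 6.84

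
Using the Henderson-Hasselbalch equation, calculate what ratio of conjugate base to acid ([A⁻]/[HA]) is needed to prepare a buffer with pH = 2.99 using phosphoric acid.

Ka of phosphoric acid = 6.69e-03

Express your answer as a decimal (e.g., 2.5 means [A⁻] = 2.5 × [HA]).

pKa = -log(6.69e-03) = 2.1746. pH = pKa + log([A⁻]/[HA]), so log([A⁻]/[HA]) = pH − pKa = 2.99 − 2.1746 = 0.8154. [A⁻]/[HA] = 10^(0.8154) = 6.54

[A⁻]/[HA] = 6.54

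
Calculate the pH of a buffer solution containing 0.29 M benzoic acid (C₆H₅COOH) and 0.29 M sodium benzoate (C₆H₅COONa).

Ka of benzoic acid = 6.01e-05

pKa = -log(6.01e-05) = 4.22. pH = pKa + log([A⁻]/[HA]) = 4.22 + log(0.29/0.29)

pH = 4.22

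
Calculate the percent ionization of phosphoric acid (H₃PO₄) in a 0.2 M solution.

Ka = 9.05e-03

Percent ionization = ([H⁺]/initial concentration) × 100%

Using Ka equilibrium: x² + Ka×x - Ka×C = 0. Solving: [H⁺] = 3.8259e-02. Percent = (3.8259e-02/0.2) × 100

Percent ionization = 19.1%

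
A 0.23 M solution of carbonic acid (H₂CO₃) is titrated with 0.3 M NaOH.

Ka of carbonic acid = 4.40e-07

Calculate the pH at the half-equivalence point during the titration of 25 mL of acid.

At half-equivalence [HA] = [A⁻], so Henderson-Hasselbalch gives pH = pKa = -log(4.40e-07) = 6.36.

pH = pKa = 6.36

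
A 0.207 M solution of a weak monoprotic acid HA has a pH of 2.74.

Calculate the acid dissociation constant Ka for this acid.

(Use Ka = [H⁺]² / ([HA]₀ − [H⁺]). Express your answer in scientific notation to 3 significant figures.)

[H⁺] = 10^(−pH) = 10^(−2.74) = 1.820e-03 M. For HA ⇌ H⁺ + A⁻, Ka = [H⁺][A⁻]/[HA] = [H⁺]² / ([HA]₀ − [H⁺]) = (1.820e-03)² / (0.207 − 1.820e-03) = 1.61e-05.

K_a = 1.61e-05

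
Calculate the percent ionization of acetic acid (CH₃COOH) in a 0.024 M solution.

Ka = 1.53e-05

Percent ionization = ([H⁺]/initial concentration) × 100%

Using Ka equilibrium: x² + Ka×x - Ka×C = 0. Solving: [H⁺] = 5.9837e-04. Percent = (5.9837e-04/0.024) × 100

Percent ionization = 2.49%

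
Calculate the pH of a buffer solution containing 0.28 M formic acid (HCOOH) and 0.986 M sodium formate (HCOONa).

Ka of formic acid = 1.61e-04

pKa = -log(1.61e-04) = 3.79. pH = pKa + log([A⁻]/[HA]) = 3.79 + log(0.986/0.28)

pH = 4.34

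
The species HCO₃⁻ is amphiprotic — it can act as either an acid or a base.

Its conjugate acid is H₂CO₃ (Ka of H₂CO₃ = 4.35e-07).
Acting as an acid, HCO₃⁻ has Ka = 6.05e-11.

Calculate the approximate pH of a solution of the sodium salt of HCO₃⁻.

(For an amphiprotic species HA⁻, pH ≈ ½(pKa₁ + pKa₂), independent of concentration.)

pKa₁ = -log(4.35e-07) = 6.36; pKa₂ = -log(6.05e-11) = 10.22. For an amphiprotic species, pH ≈ ½(pKa₁ + pKa₂) = ½(6.36 + 10.22) = 8.29.

pH = 8.29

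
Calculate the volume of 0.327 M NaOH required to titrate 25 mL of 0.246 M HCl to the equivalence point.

At equivalence: moles acid = moles base. moles HCl = 0.246 × 25/1000 = 0.00615 mol. V_base = moles / 0.327 × 1000 = 18.8 mL.

V_{base} = 18.8 mL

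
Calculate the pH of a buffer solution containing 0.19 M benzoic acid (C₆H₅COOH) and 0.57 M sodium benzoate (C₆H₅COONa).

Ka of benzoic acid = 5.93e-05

pKa = -log(5.93e-05) = 4.23. pH = pKa + log([A⁻]/[HA]) = 4.23 + log(0.57/0.19)

pH = 4.70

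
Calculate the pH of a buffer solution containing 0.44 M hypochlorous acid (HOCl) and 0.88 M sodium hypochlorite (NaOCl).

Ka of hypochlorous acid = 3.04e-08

pKa = -log(3.04e-08) = 7.52. pH = pKa + log([A⁻]/[HA]) = 7.52 + log(0.88/0.44)

pH = 7.82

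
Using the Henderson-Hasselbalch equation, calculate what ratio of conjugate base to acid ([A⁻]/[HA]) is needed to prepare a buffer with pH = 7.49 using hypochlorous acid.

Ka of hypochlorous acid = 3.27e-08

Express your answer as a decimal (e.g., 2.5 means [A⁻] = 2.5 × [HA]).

pKa = -log(3.27e-08) = 7.4855. pH = pKa + log([A⁻]/[HA]), so log([A⁻]/[HA]) = pH − pKa = 7.49 − 7.4855 = 0.0045. [A⁻]/[HA] = 10^(0.0045) = 1.01

[A⁻]/[HA] = 1.01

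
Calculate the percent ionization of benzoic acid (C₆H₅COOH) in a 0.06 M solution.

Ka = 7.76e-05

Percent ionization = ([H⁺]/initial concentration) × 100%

Using Ka equilibrium: x² + Ka×x - Ka×C = 0. Solving: [H⁺] = 2.1193e-03. Percent = (2.1193e-03/0.06) × 100

Percent ionization = 3.53%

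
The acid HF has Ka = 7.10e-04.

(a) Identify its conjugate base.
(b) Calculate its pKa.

(a) The conjugate base is formed by removing one H⁺ from HF, giving F⁻. (b) pKa = -log(Ka) = -log(7.10e-04) = 3.15.

Conjugate base: F⁻; pK_a = 3.15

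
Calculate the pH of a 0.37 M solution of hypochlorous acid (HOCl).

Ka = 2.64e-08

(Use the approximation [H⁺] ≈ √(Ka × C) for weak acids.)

[H⁺] = √(Ka × C) = √(2.64e-08 × 0.37) = 9.8833e-05. pH = -log(9.8833e-05)

pH = 4.01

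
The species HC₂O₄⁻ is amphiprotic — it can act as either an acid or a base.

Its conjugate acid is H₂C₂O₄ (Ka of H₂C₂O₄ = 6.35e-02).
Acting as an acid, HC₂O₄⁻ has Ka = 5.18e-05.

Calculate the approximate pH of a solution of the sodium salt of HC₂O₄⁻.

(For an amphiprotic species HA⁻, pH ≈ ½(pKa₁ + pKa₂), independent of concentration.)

pKa₁ = -log(6.35e-02) = 1.20; pKa₂ = -log(5.18e-05) = 4.29. For an amphiprotic species, pH ≈ ½(pKa₁ + pKa₂) = ½(1.20 + 4.29) = 2.74.

pH = 2.74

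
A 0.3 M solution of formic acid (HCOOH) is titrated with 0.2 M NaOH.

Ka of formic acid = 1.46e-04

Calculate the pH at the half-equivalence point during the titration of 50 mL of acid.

At half-equivalence [HA] = [A⁻], so Henderson-Hasselbalch gives pH = pKa = -log(1.46e-04) = 3.84.

pH = pKa = 3.84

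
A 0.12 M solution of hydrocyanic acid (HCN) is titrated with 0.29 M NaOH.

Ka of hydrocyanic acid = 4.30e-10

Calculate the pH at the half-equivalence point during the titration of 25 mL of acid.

At half-equivalence [HA] = [A⁻], so Henderson-Hasselbalch gives pH = pKa = -log(4.30e-10) = 9.37.

pH = pKa = 9.37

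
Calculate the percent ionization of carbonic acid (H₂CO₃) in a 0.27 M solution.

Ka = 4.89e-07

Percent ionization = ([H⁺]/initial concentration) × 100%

Using Ka equilibrium: x² + Ka×x - Ka×C = 0. Solving: [H⁺] = 3.6311e-04. Percent = (3.6311e-04/0.27) × 100

Percent ionization = 0.134%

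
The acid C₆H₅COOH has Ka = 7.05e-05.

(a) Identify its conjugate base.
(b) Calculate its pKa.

(a) The conjugate base is formed by removing one H⁺ from C₆H₅COOH, giving C₆H₅COO⁻. (b) pKa = -log(Ka) = -log(7.05e-05) = 4.15.

Conjugate base: C₆H₅COO⁻; pK_a = 4.15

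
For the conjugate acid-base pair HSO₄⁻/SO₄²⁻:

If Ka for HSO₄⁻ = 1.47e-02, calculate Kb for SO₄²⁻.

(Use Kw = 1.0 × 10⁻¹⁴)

For a conjugate pair Ka × Kb = Kw, so Kb = Kw/Ka = 1.0 × 10⁻¹⁴ / 1.47e-02 = 6.80e-13.

K_b = 6.80e-13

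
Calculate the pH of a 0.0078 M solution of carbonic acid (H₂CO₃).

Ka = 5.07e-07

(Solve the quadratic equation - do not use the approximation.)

x² + Ka×x - Ka×C = 0. Using quadratic formula: [H⁺] = 6.2633e-05

pH = 4.20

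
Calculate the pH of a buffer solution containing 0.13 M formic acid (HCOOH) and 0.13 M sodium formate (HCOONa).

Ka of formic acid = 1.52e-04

pKa = -log(1.52e-04) = 3.82. pH = pKa + log([A⁻]/[HA]) = 3.82 + log(0.13/0.13)

pH = 3.82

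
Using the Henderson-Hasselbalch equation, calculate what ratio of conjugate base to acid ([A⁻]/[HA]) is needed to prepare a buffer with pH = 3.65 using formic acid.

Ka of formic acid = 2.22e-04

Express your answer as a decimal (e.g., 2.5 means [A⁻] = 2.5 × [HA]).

pKa = -log(2.22e-04) = 3.6536. pH = pKa + log([A⁻]/[HA]), so log([A⁻]/[HA]) = pH − pKa = 3.65 − 3.6536 = -0.0036. [A⁻]/[HA] = 10^(-0.0036) = 0.992

[A⁻]/[HA] = 0.992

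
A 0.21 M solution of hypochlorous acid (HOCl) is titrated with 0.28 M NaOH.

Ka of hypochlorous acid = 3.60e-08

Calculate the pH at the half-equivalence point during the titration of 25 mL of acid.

At half-equivalence [HA] = [A⁻], so Henderson-Hasselbalch gives pH = pKa = -log(3.60e-08) = 7.44.

pH = pKa = 7.44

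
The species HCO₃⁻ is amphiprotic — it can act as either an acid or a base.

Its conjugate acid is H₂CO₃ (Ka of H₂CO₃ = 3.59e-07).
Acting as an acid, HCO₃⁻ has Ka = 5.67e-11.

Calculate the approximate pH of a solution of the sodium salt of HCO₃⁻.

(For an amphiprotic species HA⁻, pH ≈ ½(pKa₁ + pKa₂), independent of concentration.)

pKa₁ = -log(3.59e-07) = 6.44; pKa₂ = -log(5.67e-11) = 10.25. For an amphiprotic species, pH ≈ ½(pKa₁ + pKa₂) = ½(6.44 + 10.25) = 8.35.

pH = 8.35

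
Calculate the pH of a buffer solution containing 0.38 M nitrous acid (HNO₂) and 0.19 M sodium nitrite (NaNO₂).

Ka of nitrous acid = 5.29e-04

pKa = -log(5.29e-04) = 3.28. pH = pKa + log([A⁻]/[HA]) = 3.28 + log(0.19/0.38)

pH = 2.98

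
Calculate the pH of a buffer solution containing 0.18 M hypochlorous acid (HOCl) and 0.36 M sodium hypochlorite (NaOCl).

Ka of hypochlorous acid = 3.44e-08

pKa = -log(3.44e-08) = 7.46. pH = pKa + log([A⁻]/[HA]) = 7.46 + log(0.36/0.18)

pH = 7.76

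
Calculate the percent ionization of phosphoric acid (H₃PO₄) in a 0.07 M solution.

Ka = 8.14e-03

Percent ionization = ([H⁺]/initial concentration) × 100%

Using Ka equilibrium: x² + Ka×x - Ka×C = 0. Solving: [H⁺] = 2.0145e-02. Percent = (2.0145e-02/0.07) × 100

Percent ionization = 28.8%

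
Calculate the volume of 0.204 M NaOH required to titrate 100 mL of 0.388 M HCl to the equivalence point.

At equivalence: moles acid = moles base. moles HCl = 0.388 × 100/1000 = 0.0388 mol. V_base = moles / 0.204 × 1000 = 190.2 mL.

V_{base} = 190.2 mL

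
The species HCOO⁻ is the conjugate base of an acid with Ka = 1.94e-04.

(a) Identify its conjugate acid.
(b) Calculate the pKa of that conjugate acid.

(a) The conjugate acid is formed by adding one H⁺ to HCOO⁻, giving HCOOH. (b) pKa = -log(Ka) = -log(1.94e-04) = 3.71.

Conjugate acid: HCOOH; pK_a = 3.71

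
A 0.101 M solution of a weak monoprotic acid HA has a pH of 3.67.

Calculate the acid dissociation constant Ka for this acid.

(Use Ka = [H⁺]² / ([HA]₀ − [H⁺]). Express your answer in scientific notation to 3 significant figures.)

[H⁺] = 10^(−pH) = 10^(−3.67) = 2.138e-04 M. For HA ⇌ H⁺ + A⁻, Ka = [H⁺][A⁻]/[HA] = [H⁺]² / ([HA]₀ − [H⁺]) = (2.138e-04)² / (0.101 − 2.138e-04) = 4.54e-07.

K_a = 4.54e-07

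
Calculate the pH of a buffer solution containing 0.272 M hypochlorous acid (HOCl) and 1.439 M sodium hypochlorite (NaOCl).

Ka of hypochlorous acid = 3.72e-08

pKa = -log(3.72e-08) = 7.43. pH = pKa + log([A⁻]/[HA]) = 7.43 + log(1.439/0.272)

pH = 8.15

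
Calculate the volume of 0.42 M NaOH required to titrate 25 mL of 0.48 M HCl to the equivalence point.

At equivalence: moles acid = moles base. moles HCl = 0.48 × 25/1000 = 0.012 mol. V_base = moles / 0.42 × 1000 = 28.6 mL.

V_{base} = 28.6 mL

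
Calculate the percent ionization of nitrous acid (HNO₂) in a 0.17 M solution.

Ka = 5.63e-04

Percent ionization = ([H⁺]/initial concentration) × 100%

Using Ka equilibrium: x² + Ka×x - Ka×C = 0. Solving: [H⁺] = 9.5057e-03. Percent = (9.5057e-03/0.17) × 100

Percent ionization = 5.59%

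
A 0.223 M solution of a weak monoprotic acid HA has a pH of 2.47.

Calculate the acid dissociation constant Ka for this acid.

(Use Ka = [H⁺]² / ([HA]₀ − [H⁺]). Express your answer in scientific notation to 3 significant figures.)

[H⁺] = 10^(−pH) = 10^(−2.47) = 3.388e-03 M. For HA ⇌ H⁺ + A⁻, Ka = [H⁺][A⁻]/[HA] = [H⁺]² / ([HA]₀ − [H⁺]) = (3.388e-03)² / (0.223 − 3.388e-03) = 5.23e-05.

K_a = 5.23e-05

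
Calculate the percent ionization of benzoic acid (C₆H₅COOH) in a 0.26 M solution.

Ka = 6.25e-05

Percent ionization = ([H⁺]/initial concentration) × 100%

Using Ka equilibrium: x² + Ka×x - Ka×C = 0. Solving: [H⁺] = 4.0000e-03. Percent = (4.0000e-03/0.26) × 100

Percent ionization = 1.54%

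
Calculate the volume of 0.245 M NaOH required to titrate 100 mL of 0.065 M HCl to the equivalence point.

At equivalence: moles acid = moles base. moles HCl = 0.065 × 100/1000 = 0.0065 mol. V_base = moles / 0.245 × 1000 = 26.5 mL.

V_{base} = 26.5 mL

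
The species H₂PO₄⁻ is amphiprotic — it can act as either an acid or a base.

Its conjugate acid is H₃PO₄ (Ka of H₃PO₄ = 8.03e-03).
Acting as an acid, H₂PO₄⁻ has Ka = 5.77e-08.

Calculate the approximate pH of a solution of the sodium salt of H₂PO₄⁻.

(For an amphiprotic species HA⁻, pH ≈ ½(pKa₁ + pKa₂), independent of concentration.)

pKa₁ = -log(8.03e-03) = 2.10; pKa₂ = -log(5.77e-08) = 7.24. For an amphiprotic species, pH ≈ ½(pKa₁ + pKa₂) = ½(2.10 + 7.24) = 4.67.

pH = 4.67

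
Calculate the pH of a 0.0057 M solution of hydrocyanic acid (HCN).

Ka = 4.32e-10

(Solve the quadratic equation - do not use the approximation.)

x² + Ka×x - Ka×C = 0. Using quadratic formula: [H⁺] = 1.5690e-06

pH = 5.80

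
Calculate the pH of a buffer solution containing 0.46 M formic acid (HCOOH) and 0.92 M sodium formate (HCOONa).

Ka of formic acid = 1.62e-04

pKa = -log(1.62e-04) = 3.79. pH = pKa + log([A⁻]/[HA]) = 3.79 + log(0.92/0.46)

pH = 4.09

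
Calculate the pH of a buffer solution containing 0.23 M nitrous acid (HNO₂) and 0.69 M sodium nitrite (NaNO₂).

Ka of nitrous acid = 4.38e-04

pKa = -log(4.38e-04) = 3.36. pH = pKa + log([A⁻]/[HA]) = 3.36 + log(0.69/0.23)

pH = 3.84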